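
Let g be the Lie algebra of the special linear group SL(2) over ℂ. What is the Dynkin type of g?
type A_1

This is sl(2), which has dimension 2^2 - 1 = 3 and rank 2 - 1 = 1 (a Cartan subalgebra is the diagonal traceless matrices). In the classification of classical Lie algebras, the special linear algebra sl(n+1) has type A_n; here n = 1, so the Dynkin diagram is a chain of 1 nodes with single edges (A_1). Hence the type is A_1.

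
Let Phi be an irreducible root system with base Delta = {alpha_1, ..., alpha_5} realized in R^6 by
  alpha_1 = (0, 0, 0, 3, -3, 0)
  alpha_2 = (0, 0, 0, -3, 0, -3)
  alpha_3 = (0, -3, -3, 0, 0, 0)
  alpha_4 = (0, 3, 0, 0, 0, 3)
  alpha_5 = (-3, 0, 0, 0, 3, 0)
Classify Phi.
type A_5

Compute the Cartan integers a_ij = 2(alpha_i, alpha_j)/(alpha_j, alpha_j); the resulting 5x5 Cartan matrix is
[[2, -1, 0, 0, -1], [-1, 2, 0, -1, 0], [0, 0, 2, -1, 0], [0, -1, -1, 2, 0], [-1, 0, 0, 0, 2]].
All simple roots have the same length, so the diagram is simply laced. The associated Dynkin diagram is a chain of 5 nodes with single edges (A_5), so the type is A_5 (the algebra sl(6)).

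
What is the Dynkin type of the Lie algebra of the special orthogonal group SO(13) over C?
This is so(13) with 13 odd, which has dimension 13(13-1)/2 = 78 and rank (13-1)/2 = 6. In the classification of classical Lie algebras, the orthogonal algebra so(2n+1) in an odd number of variables has type B_n; here n = 6, so the Dynkin diagram is a chain of 6 nodes with a double edge at one end; the terminal node there is the unique short simple root (B_6). Hence the type is B_6.

B_6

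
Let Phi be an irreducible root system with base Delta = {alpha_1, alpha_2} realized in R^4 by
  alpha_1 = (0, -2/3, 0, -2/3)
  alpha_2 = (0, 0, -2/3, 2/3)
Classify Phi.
type A_2

Compute the Cartan integers a_ij = 2(alpha_i, alpha_j)/(alpha_j, alpha_j); the resulting 2x2 Cartan matrix is
[[2, -1], [-1, 2]].
All simple roots have the same length, so the diagram is simply laced. The associated Dynkin diagram is a chain of 2 nodes with single edges (A_2), so the type is A_2 (the algebra sl(3)).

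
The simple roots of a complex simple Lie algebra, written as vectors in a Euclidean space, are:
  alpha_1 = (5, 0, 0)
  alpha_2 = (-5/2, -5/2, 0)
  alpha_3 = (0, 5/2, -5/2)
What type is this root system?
type C_3

Compute the Cartan integers a_ij = 2(alpha_i, alpha_j)/(alpha_j, alpha_j); the resulting 3x3 Cartan matrix is
[[2, -2, 0], [-1, 2, -1], [0, -1, 2]].
The roots have two lengths (squared-length ratio 2:1); the short ones are alpha_{2,3}. The associated Dynkin diagram is a chain of 3 nodes with a double edge at one end; the terminal node there is the unique long simple root (C_3), so the type is C_3 (the algebra sp(6)).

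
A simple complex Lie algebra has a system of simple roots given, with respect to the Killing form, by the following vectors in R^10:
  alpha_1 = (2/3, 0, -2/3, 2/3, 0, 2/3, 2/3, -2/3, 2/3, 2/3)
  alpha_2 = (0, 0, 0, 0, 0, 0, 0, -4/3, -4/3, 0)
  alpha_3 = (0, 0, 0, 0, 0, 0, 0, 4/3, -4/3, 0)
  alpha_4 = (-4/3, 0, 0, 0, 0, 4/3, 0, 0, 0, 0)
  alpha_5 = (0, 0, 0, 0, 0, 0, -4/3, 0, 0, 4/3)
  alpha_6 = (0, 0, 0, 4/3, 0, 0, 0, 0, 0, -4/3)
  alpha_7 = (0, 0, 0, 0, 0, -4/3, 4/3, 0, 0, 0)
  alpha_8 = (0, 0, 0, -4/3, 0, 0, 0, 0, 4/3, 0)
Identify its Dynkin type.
Compute the Cartan integers a_ij = 2(alpha_i, alpha_j)/(alpha_j, alpha_j); the resulting 8x8 Cartan matrix is
[[2, 0, -1, 0, 0, 0, 0, 0], [0, 2, 0, 0, 0, 0, 0, -1], [-1, 0, 2, 0, 0, 0, 0, -1], [0, 0, 0, 2, 0, 0, -1, 0], [0, 0, 0, 0, 2, -1, -1, 0], [0, 0, 0, 0, -1, 2, 0, -1], [0, 0, 0, -1, -1, 0, 2, 0], [0, -1, -1, 0, 0, -1, 0, 2]].
All simple roots have the same length, so the diagram is simply laced. The associated Dynkin diagram is a chain of 7 nodes with one extra node attached to the third node from one end (E_8), so the type is E_8.

E_8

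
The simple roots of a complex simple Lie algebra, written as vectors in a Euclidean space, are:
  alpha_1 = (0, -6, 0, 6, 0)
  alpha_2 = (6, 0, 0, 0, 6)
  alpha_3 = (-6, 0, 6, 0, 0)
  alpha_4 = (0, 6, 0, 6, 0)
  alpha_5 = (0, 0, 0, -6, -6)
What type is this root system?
Compute the Cartan integers a_ij = 2(alpha_i, alpha_j)/(alpha_j, alpha_j); the resulting 5x5 Cartan matrix is
[[2, 0, 0, 0, -1], [0, 2, -1, 0, -1], [0, -1, 2, 0, 0], [0, 0, 0, 2, -1], [-1, -1, 0, -1, 2]].
All simple roots have the same length, so the diagram is simply laced. The associated Dynkin diagram is a chain of 3 nodes with a fork of two nodes at one end (D_5), so the type is D_5 (the algebra so(10)).

D_5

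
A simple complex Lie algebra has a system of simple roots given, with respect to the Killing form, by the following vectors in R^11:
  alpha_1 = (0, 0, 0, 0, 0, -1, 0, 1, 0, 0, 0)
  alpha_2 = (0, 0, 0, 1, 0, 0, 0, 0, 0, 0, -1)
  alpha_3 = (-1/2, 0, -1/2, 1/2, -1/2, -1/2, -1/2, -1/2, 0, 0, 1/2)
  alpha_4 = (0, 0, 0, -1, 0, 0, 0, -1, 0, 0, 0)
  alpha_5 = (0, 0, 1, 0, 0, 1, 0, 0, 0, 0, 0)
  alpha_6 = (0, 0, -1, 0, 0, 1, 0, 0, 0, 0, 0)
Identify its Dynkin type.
E_6

Compute the Cartan integers a_ij = 2(alpha_i, alpha_j)/(alpha_j, alpha_j); the resulting 6x6 Cartan matrix is
[[2, 0, 0, -1, -1, -1], [0, 2, 0, -1, 0, 0], [0, 0, 2, 0, -1, 0], [-1, -1, 0, 2, 0, 0], [-1, 0, -1, 0, 2, 0], [-1, 0, 0, 0, 0, 2]].
All simple roots have the same length, so the diagram is simply laced. The associated Dynkin diagram is a chain of 5 nodes with one extra node attached to the third node from one end (E_6), so the type is E_6.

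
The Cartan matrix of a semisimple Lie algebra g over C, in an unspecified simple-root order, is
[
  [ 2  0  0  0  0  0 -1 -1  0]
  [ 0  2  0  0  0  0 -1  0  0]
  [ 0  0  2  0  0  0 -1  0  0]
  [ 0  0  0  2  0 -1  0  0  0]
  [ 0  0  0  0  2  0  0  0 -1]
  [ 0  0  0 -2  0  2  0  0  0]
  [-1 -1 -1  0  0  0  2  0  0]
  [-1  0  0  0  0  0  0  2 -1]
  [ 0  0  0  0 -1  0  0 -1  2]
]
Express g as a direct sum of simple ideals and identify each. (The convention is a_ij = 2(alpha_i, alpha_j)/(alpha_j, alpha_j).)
The diagram associated to this matrix has two connected components: the simple roots {alpha_4, alpha_6} form a chain of 2 nodes with a double edge at one end; the terminal node there is the unique short simple root (B_2), and {alpha_1, alpha_2, alpha_3, alpha_5, alpha_7, alpha_8, alpha_9} form a chain of 5 nodes with a fork of two nodes at one end (D_7). A semisimple Lie algebra decomposes uniquely as the direct sum of simple ideals, one per connected component of its Dynkin diagram, so g ≅ B_2 ⊕ D_7 (dimension 10 + 91 = 101).

type B_2 ⊕ type D_7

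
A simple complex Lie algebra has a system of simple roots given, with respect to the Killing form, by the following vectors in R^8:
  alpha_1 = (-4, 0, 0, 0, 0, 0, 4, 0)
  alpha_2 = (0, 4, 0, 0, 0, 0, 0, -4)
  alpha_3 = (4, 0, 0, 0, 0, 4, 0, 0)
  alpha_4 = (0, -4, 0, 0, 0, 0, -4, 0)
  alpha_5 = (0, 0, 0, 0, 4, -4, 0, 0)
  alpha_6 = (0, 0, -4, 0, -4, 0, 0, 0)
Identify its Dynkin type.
Compute the Cartan integers a_ij = 2(alpha_i, alpha_j)/(alpha_j, alpha_j); the resulting 6x6 Cartan matrix is
[[2, 0, -1, -1, 0, 0], [0, 2, 0, -1, 0, 0], [-1, 0, 2, 0, -1, 0], [-1, -1, 0, 2, 0, 0], [0, 0, -1, 0, 2, -1], [0, 0, 0, 0, -1, 2]].
All simple roots have the same length, so the diagram is simply laced. The associated Dynkin diagram is a chain of 6 nodes with single edges (A_6), so the type is A_6 (the algebra sl(7)).

A_6 (sl(7))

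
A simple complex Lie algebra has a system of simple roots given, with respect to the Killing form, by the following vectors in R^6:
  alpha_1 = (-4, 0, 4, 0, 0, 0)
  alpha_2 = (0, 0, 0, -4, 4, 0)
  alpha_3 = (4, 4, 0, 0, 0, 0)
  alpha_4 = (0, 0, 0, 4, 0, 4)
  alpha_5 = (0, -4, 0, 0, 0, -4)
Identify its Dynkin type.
type A_5

Compute the Cartan integers a_ij = 2(alpha_i, alpha_j)/(alpha_j, alpha_j); the resulting 5x5 Cartan matrix is
[[2, 0, -1, 0, 0], [0, 2, 0, -1, 0], [-1, 0, 2, 0, -1], [0, -1, 0, 2, -1], [0, 0, -1, -1, 2]].
All simple roots have the same length, so the diagram is simply laced. The associated Dynkin diagram is a chain of 5 nodes with single edges (A_5), so the type is A_5 (the algebra sl(6)).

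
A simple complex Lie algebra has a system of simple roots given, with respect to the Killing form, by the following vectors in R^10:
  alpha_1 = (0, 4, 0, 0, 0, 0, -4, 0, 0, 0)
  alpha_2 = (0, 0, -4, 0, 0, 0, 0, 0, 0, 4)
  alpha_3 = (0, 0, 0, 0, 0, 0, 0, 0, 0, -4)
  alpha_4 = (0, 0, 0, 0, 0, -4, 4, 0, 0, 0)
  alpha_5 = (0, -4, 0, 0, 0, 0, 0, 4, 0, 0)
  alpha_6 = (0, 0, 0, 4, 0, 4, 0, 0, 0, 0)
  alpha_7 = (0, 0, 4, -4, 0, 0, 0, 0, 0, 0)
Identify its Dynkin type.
B7

Compute the Cartan integers a_ij = 2(alpha_i, alpha_j)/(alpha_j, alpha_j); the resulting 7x7 Cartan matrix is
[[2, 0, 0, -1, -1, 0, 0], [0, 2, -2, 0, 0, 0, -1], [0, -1, 2, 0, 0, 0, 0], [-1, 0, 0, 2, 0, -1, 0], [-1, 0, 0, 0, 2, 0, 0], [0, 0, 0, -1, 0, 2, -1], [0, -1, 0, 0, 0, -1, 2]].
The roots have two lengths (squared-length ratio 2:1); the short ones are alpha_{3}. The associated Dynkin diagram is a chain of 7 nodes with a double edge at one end; the terminal node there is the unique short simple root (B_7), so the type is B_7 (the algebra so(15)).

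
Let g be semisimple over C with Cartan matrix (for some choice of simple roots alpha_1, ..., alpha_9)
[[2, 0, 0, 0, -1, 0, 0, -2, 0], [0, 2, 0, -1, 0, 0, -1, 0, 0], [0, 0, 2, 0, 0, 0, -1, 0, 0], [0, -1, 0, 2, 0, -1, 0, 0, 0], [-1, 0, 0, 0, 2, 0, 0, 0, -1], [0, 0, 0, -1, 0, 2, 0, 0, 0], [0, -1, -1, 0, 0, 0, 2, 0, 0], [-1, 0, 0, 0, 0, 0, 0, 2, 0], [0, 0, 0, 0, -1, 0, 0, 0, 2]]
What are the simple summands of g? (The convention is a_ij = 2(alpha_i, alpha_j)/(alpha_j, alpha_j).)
A_5 (sl(6)) + B_4 (so(9))

The diagram associated to this matrix has two connected components: the simple roots {alpha_2, alpha_3, alpha_4, alpha_6, alpha_7} form a chain of 5 nodes with single edges (A_5), and {alpha_1, alpha_5, alpha_8, alpha_9} form a chain of 4 nodes with a double edge at one end; the terminal node there is the unique short simple root (B_4). A semisimple Lie algebra decomposes uniquely as the direct sum of simple ideals, one per connected component of its Dynkin diagram, so g ≅ A_5 ⊕ B_4 (dimension 35 + 36 = 71).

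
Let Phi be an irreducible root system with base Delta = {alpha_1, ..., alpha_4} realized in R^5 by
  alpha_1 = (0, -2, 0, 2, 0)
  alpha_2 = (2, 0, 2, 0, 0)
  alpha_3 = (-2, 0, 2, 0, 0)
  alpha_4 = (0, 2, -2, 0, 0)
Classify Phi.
Compute the Cartan integers a_ij = 2(alpha_i, alpha_j)/(alpha_j, alpha_j); the resulting 4x4 Cartan matrix is
[[2, 0, 0, -1], [0, 2, 0, -1], [0, 0, 2, -1], [-1, -1, -1, 2]].
All simple roots have the same length, so the diagram is simply laced. The associated Dynkin diagram is a chain of 2 nodes with a fork of two nodes at one end (D_4), so the type is D_4 (the algebra so(8)).

type D_4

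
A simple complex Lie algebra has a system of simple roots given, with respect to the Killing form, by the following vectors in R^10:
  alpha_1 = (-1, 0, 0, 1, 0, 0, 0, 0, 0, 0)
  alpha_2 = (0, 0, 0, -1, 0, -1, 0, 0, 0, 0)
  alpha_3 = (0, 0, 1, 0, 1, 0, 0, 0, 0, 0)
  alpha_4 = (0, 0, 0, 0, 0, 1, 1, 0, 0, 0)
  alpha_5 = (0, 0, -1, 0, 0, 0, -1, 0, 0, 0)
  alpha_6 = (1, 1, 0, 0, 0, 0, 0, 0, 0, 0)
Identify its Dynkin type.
A6

Compute the Cartan integers a_ij = 2(alpha_i, alpha_j)/(alpha_j, alpha_j); the resulting 6x6 Cartan matrix is
[[2, -1, 0, 0, 0, -1], [-1, 2, 0, -1, 0, 0], [0, 0, 2, 0, -1, 0], [0, -1, 0, 2, -1, 0], [0, 0, -1, -1, 2, 0], [-1, 0, 0, 0, 0, 2]].
All simple roots have the same length, so the diagram is simply laced. The associated Dynkin diagram is a chain of 6 nodes with single edges (A_6), so the type is A_6 (the algebra sl(7)).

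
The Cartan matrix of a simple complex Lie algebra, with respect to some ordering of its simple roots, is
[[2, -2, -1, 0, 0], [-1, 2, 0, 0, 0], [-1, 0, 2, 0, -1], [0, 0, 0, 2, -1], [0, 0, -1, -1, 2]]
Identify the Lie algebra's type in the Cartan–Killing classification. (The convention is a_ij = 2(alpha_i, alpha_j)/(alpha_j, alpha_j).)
The matrix has rank 5 with 2's on the diagonal. Reading the off-diagonal entries as Dynkin edges (a single edge where a_ij = a_ji = -1; a double or triple edge where a_ij * a_ji = 2 or 3), the diagram is a chain of 5 nodes with a double edge at one end; the terminal node there is the unique short simple root (B_5). One simple-root ordering that puts it in standard form is (alpha_4, alpha_5, alpha_3, alpha_1, alpha_2). So the algebra is type B_5, i.e. so(11).

B5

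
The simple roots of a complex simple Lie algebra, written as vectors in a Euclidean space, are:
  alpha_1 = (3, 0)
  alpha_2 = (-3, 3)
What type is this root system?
Compute the Cartan integers a_ij = 2(alpha_i, alpha_j)/(alpha_j, alpha_j); the resulting 2x2 Cartan matrix is
[[2, -1], [-2, 2]].
The roots have two lengths (squared-length ratio 2:1); the short ones are alpha_{1}. The associated Dynkin diagram is a chain of 2 nodes with a double edge at one end; the terminal node there is the unique short simple root (B_2), so the type is B_2 (the algebra so(5)).

B2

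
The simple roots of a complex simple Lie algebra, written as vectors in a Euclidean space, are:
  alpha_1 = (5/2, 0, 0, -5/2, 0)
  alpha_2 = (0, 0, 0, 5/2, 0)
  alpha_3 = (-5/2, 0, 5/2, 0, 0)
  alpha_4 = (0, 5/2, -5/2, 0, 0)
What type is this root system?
B_4

Compute the Cartan integers a_ij = 2(alpha_i, alpha_j)/(alpha_j, alpha_j); the resulting 4x4 Cartan matrix is
[[2, -2, -1, 0], [-1, 2, 0, 0], [-1, 0, 2, -1], [0, 0, -1, 2]].
The roots have two lengths (squared-length ratio 2:1); the short ones are alpha_{2}. The associated Dynkin diagram is a chain of 4 nodes with a double edge at one end; the terminal node there is the unique short simple root (B_4), so the type is B_4 (the algebra so(9)).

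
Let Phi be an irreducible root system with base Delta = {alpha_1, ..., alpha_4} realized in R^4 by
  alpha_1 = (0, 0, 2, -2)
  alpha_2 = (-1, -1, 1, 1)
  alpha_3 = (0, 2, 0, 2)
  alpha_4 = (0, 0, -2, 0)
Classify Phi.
type F_4

Compute the Cartan integers a_ij = 2(alpha_i, alpha_j)/(alpha_j, alpha_j); the resulting 4x4 Cartan matrix is
[[2, 0, -1, -2], [0, 2, 0, -1], [-1, 0, 2, 0], [-1, -1, 0, 2]].
The roots have two lengths (squared-length ratio 2:1); the short ones are alpha_{2,4}. The associated Dynkin diagram is a chain of 4 nodes with a double edge between the middle two (F_4), so the type is F_4.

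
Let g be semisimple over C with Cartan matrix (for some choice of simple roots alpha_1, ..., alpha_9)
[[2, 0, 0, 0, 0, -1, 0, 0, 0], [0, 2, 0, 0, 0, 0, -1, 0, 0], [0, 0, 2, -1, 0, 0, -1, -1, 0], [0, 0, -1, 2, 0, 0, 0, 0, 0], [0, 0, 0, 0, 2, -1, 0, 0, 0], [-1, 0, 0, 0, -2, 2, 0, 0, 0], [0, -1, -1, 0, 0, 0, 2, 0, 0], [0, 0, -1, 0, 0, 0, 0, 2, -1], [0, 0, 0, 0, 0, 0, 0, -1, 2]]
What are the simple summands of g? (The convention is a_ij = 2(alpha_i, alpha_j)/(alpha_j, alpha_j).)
The diagram associated to this matrix has two connected components: the simple roots {alpha_1, alpha_5, alpha_6} form a chain of 3 nodes with a double edge at one end; the terminal node there is the unique short simple root (B_3), and {alpha_2, alpha_3, alpha_4, alpha_7, alpha_8, alpha_9} form a chain of 5 nodes with one extra node attached to the third node from one end (E_6). A semisimple Lie algebra decomposes uniquely as the direct sum of simple ideals, one per connected component of its Dynkin diagram, so g ≅ B_3 ⊕ E_6 (dimension 21 + 78 = 99).

B3 ⊕ E6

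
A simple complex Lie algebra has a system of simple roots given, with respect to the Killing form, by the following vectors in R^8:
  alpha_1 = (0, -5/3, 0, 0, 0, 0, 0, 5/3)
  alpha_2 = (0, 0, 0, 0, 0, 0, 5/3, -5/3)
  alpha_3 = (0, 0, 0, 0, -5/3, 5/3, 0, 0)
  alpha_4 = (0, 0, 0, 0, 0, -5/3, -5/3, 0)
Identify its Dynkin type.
A_4 (sl(5))

Compute the Cartan integers a_ij = 2(alpha_i, alpha_j)/(alpha_j, alpha_j); the resulting 4x4 Cartan matrix is
[[2, -1, 0, 0], [-1, 2, 0, -1], [0, 0, 2, -1], [0, -1, -1, 2]].
All simple roots have the same length, so the diagram is simply laced. The associated Dynkin diagram is a chain of 4 nodes with single edges (A_4), so the type is A_4 (the algebra sl(5)).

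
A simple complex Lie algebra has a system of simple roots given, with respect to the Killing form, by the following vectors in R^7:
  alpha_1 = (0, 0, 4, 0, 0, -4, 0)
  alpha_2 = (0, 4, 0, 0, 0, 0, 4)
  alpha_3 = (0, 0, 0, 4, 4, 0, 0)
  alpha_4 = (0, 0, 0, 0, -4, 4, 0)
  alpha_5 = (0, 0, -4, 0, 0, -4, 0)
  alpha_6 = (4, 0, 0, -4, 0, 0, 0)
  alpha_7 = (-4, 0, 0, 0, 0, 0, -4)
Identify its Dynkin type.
D7

Compute the Cartan integers a_ij = 2(alpha_i, alpha_j)/(alpha_j, alpha_j); the resulting 7x7 Cartan matrix is
[[2, 0, 0, -1, 0, 0, 0], [0, 2, 0, 0, 0, 0, -1], [0, 0, 2, -1, 0, -1, 0], [-1, 0, -1, 2, -1, 0, 0], [0, 0, 0, -1, 2, 0, 0], [0, 0, -1, 0, 0, 2, -1], [0, -1, 0, 0, 0, -1, 2]].
All simple roots have the same length, so the diagram is simply laced. The associated Dynkin diagram is a chain of 5 nodes with a fork of two nodes at one end (D_7), so the type is D_7 (the algebra so(14)).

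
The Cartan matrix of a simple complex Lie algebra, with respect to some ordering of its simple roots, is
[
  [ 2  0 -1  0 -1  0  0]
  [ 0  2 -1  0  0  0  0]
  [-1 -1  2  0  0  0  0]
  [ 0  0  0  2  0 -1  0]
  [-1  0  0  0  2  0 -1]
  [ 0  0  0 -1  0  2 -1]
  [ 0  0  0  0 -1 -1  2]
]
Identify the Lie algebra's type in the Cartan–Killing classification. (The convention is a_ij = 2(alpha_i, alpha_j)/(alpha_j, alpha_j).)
The matrix has rank 7 with 2's on the diagonal. Reading the off-diagonal entries as Dynkin edges (a single edge where a_ij = a_ji = -1; a double or triple edge where a_ij * a_ji = 2 or 3), the diagram is a chain of 7 nodes with single edges (A_7). One simple-root ordering that puts it in standard form is (alpha_2, alpha_3, alpha_1, alpha_5, alpha_7, alpha_6, alpha_4). So the algebra is type A_7, i.e. sl(8).

A_7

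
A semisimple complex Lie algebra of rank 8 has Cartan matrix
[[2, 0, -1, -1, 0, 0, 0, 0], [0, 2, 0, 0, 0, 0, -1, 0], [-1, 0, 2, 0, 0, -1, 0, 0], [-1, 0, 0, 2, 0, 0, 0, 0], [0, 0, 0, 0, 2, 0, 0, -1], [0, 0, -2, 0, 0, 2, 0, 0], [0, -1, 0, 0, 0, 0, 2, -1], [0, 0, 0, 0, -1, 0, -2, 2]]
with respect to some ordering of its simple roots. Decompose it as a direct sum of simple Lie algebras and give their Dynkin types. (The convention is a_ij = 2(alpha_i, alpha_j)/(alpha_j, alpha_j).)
C_4 (sp(8)) + F_4

The diagram associated to this matrix has two connected components: the simple roots {alpha_1, alpha_3, alpha_4, alpha_6} form a chain of 4 nodes with a double edge at one end; the terminal node there is the unique long simple root (C_4), and {alpha_2, alpha_5, alpha_7, alpha_8} form a chain of 4 nodes with a double edge between the middle two (F_4). A semisimple Lie algebra decomposes uniquely as the direct sum of simple ideals, one per connected component of its Dynkin diagram, so g ≅ C_4 ⊕ F_4 (dimension 36 + 52 = 88).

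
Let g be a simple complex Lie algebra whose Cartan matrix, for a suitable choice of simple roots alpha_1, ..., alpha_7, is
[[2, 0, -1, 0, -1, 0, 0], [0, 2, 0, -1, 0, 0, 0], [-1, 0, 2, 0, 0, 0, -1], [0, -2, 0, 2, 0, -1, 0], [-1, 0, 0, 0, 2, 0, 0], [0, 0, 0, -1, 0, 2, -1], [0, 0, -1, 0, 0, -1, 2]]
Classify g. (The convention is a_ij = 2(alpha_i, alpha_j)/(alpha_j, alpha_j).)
type B_7

The matrix has rank 7 with 2's on the diagonal. Reading the off-diagonal entries as Dynkin edges (a single edge where a_ij = a_ji = -1; a double or triple edge where a_ij * a_ji = 2 or 3), the diagram is a chain of 7 nodes with a double edge at one end; the terminal node there is the unique short simple root (B_7). One simple-root ordering that puts it in standard form is (alpha_5, alpha_1, alpha_3, alpha_7, alpha_6, alpha_4, alpha_2). So the algebra is type B_7, i.e. so(15).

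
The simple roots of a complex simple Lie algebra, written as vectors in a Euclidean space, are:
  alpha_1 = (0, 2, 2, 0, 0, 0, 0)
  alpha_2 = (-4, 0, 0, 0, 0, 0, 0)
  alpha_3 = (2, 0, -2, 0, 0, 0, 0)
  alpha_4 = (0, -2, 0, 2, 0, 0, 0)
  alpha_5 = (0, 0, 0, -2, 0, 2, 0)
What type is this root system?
Compute the Cartan integers a_ij = 2(alpha_i, alpha_j)/(alpha_j, alpha_j); the resulting 5x5 Cartan matrix is
[[2, 0, -1, -1, 0], [0, 2, -2, 0, 0], [-1, -1, 2, 0, 0], [-1, 0, 0, 2, -1], [0, 0, 0, -1, 2]].
The roots have two lengths (squared-length ratio 2:1); the short ones are alpha_{1,3,4,5}. The associated Dynkin diagram is a chain of 5 nodes with a double edge at one end; the terminal node there is the unique long simple root (C_5), so the type is C_5 (the algebra sp(10)).

C_5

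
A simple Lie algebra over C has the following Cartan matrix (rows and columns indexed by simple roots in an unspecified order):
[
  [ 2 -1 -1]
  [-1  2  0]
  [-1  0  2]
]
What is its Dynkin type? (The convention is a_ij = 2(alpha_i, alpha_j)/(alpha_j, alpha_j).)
A_3 (sl(4))

The matrix has rank 3 with 2's on the diagonal. Reading the off-diagonal entries as Dynkin edges (a single edge where a_ij = a_ji = -1; a double or triple edge where a_ij * a_ji = 2 or 3), the diagram is a chain of 3 nodes with single edges (A_3). One simple-root ordering that puts it in standard form is (alpha_2, alpha_1, alpha_3). So the algebra is type A_3, i.e. sl(4).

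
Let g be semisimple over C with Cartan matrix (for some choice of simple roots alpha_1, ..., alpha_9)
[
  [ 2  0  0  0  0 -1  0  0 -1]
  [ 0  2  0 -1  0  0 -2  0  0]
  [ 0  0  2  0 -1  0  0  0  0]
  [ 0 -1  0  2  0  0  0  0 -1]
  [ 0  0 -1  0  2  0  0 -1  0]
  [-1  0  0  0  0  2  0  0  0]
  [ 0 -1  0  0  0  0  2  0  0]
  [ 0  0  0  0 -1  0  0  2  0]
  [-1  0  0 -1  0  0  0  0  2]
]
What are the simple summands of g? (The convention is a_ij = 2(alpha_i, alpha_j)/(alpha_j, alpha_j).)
The diagram associated to this matrix has two connected components: the simple roots {alpha_3, alpha_5, alpha_8} form a chain of 3 nodes with single edges (A_3), and {alpha_1, alpha_2, alpha_4, alpha_6, alpha_7, alpha_9} form a chain of 6 nodes with a double edge at one end; the terminal node there is the unique short simple root (B_6). A semisimple Lie algebra decomposes uniquely as the direct sum of simple ideals, one per connected component of its Dynkin diagram, so g ≅ A_3 ⊕ B_6 (dimension 15 + 78 = 93).

A_3 (sl(4)) + B_6 (so(13))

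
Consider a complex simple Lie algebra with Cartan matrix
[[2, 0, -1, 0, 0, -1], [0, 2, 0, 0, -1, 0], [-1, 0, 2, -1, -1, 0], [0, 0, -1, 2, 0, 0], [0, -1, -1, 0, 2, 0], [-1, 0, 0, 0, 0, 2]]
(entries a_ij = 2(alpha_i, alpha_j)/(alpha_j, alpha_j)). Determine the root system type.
E_6

The matrix has rank 6 with 2's on the diagonal. Reading the off-diagonal entries as Dynkin edges (a single edge where a_ij = a_ji = -1; a double or triple edge where a_ij * a_ji = 2 or 3), the diagram is a chain of 5 nodes with one extra node attached to the third node from one end (E_6). One simple-root ordering that puts it in standard form is (alpha_2, alpha_4, alpha_5, alpha_3, alpha_1, alpha_6). So the algebra is type E_6.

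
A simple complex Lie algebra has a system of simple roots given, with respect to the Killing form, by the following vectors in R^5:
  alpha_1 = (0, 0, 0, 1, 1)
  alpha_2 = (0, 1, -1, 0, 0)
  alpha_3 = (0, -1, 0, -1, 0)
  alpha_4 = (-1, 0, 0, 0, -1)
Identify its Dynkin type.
Compute the Cartan integers a_ij = 2(alpha_i, alpha_j)/(alpha_j, alpha_j); the resulting 4x4 Cartan matrix is
[[2, 0, -1, -1], [0, 2, -1, 0], [-1, -1, 2, 0], [-1, 0, 0, 2]].
All simple roots have the same length, so the diagram is simply laced. The associated Dynkin diagram is a chain of 4 nodes with single edges (A_4), so the type is A_4 (the algebra sl(5)).

A_4 (sl(5))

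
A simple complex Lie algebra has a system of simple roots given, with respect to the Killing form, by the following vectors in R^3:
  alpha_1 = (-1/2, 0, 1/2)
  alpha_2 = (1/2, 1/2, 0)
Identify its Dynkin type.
Compute the Cartan integers a_ij = 2(alpha_i, alpha_j)/(alpha_j, alpha_j); the resulting 2x2 Cartan matrix is
[[2, -1], [-1, 2]].
All simple roots have the same length, so the diagram is simply laced. The associated Dynkin diagram is a chain of 2 nodes with single edges (A_2), so the type is A_2 (the algebra sl(3)).

A_2 (sl(3))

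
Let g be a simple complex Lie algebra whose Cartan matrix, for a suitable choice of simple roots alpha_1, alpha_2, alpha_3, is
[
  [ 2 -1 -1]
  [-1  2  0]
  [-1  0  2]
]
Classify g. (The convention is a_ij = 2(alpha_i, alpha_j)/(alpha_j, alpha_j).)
A3

The matrix has rank 3 with 2's on the diagonal. Reading the off-diagonal entries as Dynkin edges (a single edge where a_ij = a_ji = -1; a double or triple edge where a_ij * a_ji = 2 or 3), the diagram is a chain of 3 nodes with single edges (A_3). One simple-root ordering that puts it in standard form is (alpha_3, alpha_1, alpha_2). So the algebra is type A_3, i.e. sl(4).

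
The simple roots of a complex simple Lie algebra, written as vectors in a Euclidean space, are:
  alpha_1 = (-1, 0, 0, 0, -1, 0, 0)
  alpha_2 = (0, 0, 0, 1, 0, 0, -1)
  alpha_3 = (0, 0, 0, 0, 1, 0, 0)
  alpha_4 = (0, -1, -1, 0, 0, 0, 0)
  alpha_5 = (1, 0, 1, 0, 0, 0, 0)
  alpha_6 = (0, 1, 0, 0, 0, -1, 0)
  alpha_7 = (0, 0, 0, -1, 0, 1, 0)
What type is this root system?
B_7

Compute the Cartan integers a_ij = 2(alpha_i, alpha_j)/(alpha_j, alpha_j); the resulting 7x7 Cartan matrix is
[[2, 0, -2, 0, -1, 0, 0], [0, 2, 0, 0, 0, 0, -1], [-1, 0, 2, 0, 0, 0, 0], [0, 0, 0, 2, -1, -1, 0], [-1, 0, 0, -1, 2, 0, 0], [0, 0, 0, -1, 0, 2, -1], [0, -1, 0, 0, 0, -1, 2]].
The roots have two lengths (squared-length ratio 2:1); the short ones are alpha_{3}. The associated Dynkin diagram is a chain of 7 nodes with a double edge at one end; the terminal node there is the unique short simple root (B_7), so the type is B_7 (the algebra so(15)).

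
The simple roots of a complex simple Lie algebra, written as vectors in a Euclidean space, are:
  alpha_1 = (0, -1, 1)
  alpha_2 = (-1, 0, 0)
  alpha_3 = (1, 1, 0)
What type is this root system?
B3

Compute the Cartan integers a_ij = 2(alpha_i, alpha_j)/(alpha_j, alpha_j); the resulting 3x3 Cartan matrix is
[[2, 0, -1], [0, 2, -1], [-1, -2, 2]].
The roots have two lengths (squared-length ratio 2:1); the short ones are alpha_{2}. The associated Dynkin diagram is a chain of 3 nodes with a double edge at one end; the terminal node there is the unique short simple root (B_3), so the type is B_3 (the algebra so(7)).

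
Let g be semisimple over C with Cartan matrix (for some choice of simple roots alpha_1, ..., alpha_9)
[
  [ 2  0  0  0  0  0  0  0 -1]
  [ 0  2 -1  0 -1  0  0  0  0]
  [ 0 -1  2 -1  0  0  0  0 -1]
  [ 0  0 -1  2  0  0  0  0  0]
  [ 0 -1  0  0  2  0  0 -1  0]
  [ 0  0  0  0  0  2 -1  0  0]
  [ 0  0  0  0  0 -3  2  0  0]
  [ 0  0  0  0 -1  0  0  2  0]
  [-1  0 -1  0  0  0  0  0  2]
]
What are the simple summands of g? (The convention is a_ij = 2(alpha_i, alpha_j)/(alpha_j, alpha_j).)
The diagram associated to this matrix has two connected components: the simple roots {alpha_1, alpha_2, alpha_3, alpha_4, alpha_5, alpha_8, alpha_9} form a chain of 6 nodes with one extra node attached to the third node from one end (E_7), and {alpha_6, alpha_7} form two nodes joined by a triple edge (G_2). A semisimple Lie algebra decomposes uniquely as the direct sum of simple ideals, one per connected component of its Dynkin diagram, so g ≅ E_7 ⊕ G_2 (dimension 133 + 14 = 147).

E_7 + G_2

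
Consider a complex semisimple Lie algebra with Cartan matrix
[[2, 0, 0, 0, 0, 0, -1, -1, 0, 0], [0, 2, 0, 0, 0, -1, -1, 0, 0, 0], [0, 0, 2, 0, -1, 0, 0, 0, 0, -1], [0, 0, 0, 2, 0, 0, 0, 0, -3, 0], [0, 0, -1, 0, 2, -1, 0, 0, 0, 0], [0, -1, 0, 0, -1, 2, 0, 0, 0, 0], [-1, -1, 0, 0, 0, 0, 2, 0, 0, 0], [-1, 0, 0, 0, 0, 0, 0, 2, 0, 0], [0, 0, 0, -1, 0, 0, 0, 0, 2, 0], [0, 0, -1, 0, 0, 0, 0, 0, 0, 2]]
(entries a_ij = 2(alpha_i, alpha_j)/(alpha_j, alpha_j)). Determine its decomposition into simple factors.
The diagram associated to this matrix has two connected components: the simple roots {alpha_1, alpha_2, alpha_3, alpha_5, alpha_6, alpha_7, alpha_8, alpha_10} form a chain of 8 nodes with single edges (A_8), and {alpha_4, alpha_9} form two nodes joined by a triple edge (G_2). A semisimple Lie algebra decomposes uniquely as the direct sum of simple ideals, one per connected component of its Dynkin diagram, so g ≅ A_8 ⊕ G_2 (dimension 80 + 14 = 94).

A_8 + G_2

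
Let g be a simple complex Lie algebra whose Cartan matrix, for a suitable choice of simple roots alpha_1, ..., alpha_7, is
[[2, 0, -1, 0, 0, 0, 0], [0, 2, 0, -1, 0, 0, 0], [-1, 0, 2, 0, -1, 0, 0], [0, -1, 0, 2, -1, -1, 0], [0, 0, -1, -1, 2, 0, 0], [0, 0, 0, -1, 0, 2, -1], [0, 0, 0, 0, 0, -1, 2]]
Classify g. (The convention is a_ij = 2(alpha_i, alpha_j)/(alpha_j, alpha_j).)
The matrix has rank 7 with 2's on the diagonal. Reading the off-diagonal entries as Dynkin edges (a single edge where a_ij = a_ji = -1; a double or triple edge where a_ij * a_ji = 2 or 3), the diagram is a chain of 6 nodes with one extra node attached to the third node from one end (E_7). One simple-root ordering that puts it in standard form is (alpha_7, alpha_2, alpha_6, alpha_4, alpha_5, alpha_3, alpha_1). So the algebra is type E_7.

type E_7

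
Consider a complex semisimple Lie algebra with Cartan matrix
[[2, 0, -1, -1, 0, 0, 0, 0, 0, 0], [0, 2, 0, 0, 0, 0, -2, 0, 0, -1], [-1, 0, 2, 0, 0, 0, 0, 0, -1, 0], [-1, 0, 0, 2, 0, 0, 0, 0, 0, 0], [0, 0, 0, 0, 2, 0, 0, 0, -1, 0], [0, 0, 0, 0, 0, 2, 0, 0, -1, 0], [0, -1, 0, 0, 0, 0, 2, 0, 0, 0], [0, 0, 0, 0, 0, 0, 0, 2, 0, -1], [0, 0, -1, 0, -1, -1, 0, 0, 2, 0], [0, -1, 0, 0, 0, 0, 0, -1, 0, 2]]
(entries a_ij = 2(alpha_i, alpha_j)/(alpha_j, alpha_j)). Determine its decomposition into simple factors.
B_4 (so(9)) + D_6 (so(12))

The diagram associated to this matrix has two connected components: the simple roots {alpha_2, alpha_7, alpha_8, alpha_10} form a chain of 4 nodes with a double edge at one end; the terminal node there is the unique short simple root (B_4), and {alpha_1, alpha_3, alpha_4, alpha_5, alpha_6, alpha_9} form a chain of 4 nodes with a fork of two nodes at one end (D_6). A semisimple Lie algebra decomposes uniquely as the direct sum of simple ideals, one per connected component of its Dynkin diagram, so g ≅ B_4 ⊕ D_6 (dimension 36 + 66 = 102).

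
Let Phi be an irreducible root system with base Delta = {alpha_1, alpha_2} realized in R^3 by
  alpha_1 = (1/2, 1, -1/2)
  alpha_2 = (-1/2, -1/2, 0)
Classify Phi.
Compute the Cartan integers a_ij = 2(alpha_i, alpha_j)/(alpha_j, alpha_j); the resulting 2x2 Cartan matrix is
[[2, -3], [-1, 2]].
The roots have two lengths (squared-length ratio 3:1); the short ones are alpha_{2}. The associated Dynkin diagram is two nodes joined by a triple edge (G_2), so the type is G_2.

type G_2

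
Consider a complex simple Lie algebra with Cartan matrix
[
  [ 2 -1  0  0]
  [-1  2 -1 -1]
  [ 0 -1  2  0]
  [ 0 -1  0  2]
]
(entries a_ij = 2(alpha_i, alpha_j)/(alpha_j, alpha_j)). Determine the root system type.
type D_4

The matrix has rank 4 with 2's on the diagonal. Reading the off-diagonal entries as Dynkin edges (a single edge where a_ij = a_ji = -1; a double or triple edge where a_ij * a_ji = 2 or 3), the diagram is a chain of 2 nodes with a fork of two nodes at one end (D_4). One simple-root ordering that puts it in standard form is (alpha_3, alpha_2, alpha_1, alpha_4). So the algebra is type D_4, i.e. so(8).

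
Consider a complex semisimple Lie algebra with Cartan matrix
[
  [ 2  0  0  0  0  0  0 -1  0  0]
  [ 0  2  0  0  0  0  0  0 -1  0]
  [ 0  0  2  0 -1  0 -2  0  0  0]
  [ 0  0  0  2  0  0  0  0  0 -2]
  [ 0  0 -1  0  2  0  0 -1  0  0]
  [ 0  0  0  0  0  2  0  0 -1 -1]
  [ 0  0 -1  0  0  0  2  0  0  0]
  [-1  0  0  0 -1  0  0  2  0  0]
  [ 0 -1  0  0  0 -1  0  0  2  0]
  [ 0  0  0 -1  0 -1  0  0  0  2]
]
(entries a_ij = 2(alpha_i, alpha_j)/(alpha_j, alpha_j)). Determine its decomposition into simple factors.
The diagram associated to this matrix has two connected components: the simple roots {alpha_1, alpha_3, alpha_5, alpha_7, alpha_8} form a chain of 5 nodes with a double edge at one end; the terminal node there is the unique short simple root (B_5), and {alpha_2, alpha_4, alpha_6, alpha_9, alpha_10} form a chain of 5 nodes with a double edge at one end; the terminal node there is the unique long simple root (C_5). A semisimple Lie algebra decomposes uniquely as the direct sum of simple ideals, one per connected component of its Dynkin diagram, so g ≅ B_5 ⊕ C_5 (dimension 55 + 55 = 110).

B_5 ⊕ C_5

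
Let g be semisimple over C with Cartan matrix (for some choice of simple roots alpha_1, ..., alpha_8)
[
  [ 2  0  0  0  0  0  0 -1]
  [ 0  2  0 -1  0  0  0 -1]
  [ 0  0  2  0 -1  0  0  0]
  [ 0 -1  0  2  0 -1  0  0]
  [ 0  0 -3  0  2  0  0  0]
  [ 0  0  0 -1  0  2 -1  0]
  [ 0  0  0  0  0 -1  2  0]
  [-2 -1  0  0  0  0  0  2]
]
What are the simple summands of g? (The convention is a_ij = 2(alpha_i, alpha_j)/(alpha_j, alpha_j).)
The diagram associated to this matrix has two connected components: the simple roots {alpha_1, alpha_2, alpha_4, alpha_6, alpha_7, alpha_8} form a chain of 6 nodes with a double edge at one end; the terminal node there is the unique short simple root (B_6), and {alpha_3, alpha_5} form two nodes joined by a triple edge (G_2). A semisimple Lie algebra decomposes uniquely as the direct sum of simple ideals, one per connected component of its Dynkin diagram, so g ≅ B_6 ⊕ G_2 (dimension 78 + 14 = 92).

B_6 (so(13)) ⊕ G_2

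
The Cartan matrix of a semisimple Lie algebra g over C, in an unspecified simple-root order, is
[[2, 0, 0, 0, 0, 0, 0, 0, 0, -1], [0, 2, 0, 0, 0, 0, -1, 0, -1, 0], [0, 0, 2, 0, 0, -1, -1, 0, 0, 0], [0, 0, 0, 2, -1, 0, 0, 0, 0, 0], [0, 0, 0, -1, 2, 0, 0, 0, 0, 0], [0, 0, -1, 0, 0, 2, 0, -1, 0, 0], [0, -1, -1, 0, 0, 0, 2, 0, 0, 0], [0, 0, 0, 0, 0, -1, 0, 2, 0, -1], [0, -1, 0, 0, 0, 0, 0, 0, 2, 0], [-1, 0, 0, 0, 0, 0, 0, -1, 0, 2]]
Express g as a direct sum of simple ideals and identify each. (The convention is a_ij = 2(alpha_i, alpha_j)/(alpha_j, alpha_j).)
The diagram associated to this matrix has two connected components: the simple roots {alpha_4, alpha_5} form a chain of 2 nodes with single edges (A_2), and {alpha_1, alpha_2, alpha_3, alpha_6, alpha_7, alpha_8, alpha_9, alpha_10} form a chain of 8 nodes with single edges (A_8). A semisimple Lie algebra decomposes uniquely as the direct sum of simple ideals, one per connected component of its Dynkin diagram, so g ≅ A_2 ⊕ A_8 (dimension 8 + 80 = 88).

A_2 + A_8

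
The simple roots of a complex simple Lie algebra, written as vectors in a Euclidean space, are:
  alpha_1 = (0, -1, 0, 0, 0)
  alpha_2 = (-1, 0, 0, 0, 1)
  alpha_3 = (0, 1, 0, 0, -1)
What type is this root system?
Compute the Cartan integers a_ij = 2(alpha_i, alpha_j)/(alpha_j, alpha_j); the resulting 3x3 Cartan matrix is
[[2, 0, -1], [0, 2, -1], [-2, -1, 2]].
The roots have two lengths (squared-length ratio 2:1); the short ones are alpha_{1}. The associated Dynkin diagram is a chain of 3 nodes with a double edge at one end; the terminal node there is the unique short simple root (B_3), so the type is B_3 (the algebra so(7)).

type B_3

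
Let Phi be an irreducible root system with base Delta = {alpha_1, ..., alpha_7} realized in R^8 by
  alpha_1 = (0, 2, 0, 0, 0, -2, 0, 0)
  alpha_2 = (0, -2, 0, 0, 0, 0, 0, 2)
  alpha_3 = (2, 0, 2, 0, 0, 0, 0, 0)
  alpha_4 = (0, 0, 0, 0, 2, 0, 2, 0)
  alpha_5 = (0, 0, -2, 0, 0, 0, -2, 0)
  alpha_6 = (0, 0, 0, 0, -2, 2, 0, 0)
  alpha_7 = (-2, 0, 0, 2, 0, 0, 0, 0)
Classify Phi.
Compute the Cartan integers a_ij = 2(alpha_i, alpha_j)/(alpha_j, alpha_j); the resulting 7x7 Cartan matrix is
[[2, -1, 0, 0, 0, -1, 0], [-1, 2, 0, 0, 0, 0, 0], [0, 0, 2, 0, -1, 0, -1], [0, 0, 0, 2, -1, -1, 0], [0, 0, -1, -1, 2, 0, 0], [-1, 0, 0, -1, 0, 2, 0], [0, 0, -1, 0, 0, 0, 2]].
All simple roots have the same length, so the diagram is simply laced. The associated Dynkin diagram is a chain of 7 nodes with single edges (A_7), so the type is A_7 (the algebra sl(8)).

A_7 (sl(8))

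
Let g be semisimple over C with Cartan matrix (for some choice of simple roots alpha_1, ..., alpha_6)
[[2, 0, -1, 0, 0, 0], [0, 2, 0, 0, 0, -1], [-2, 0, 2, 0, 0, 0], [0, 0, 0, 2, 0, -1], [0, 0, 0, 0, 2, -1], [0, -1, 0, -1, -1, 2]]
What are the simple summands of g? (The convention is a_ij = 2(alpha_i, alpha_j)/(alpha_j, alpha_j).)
B2 + D4

The diagram associated to this matrix has two connected components: the simple roots {alpha_1, alpha_3} form a chain of 2 nodes with a double edge at one end; the terminal node there is the unique short simple root (B_2), and {alpha_2, alpha_4, alpha_5, alpha_6} form a chain of 2 nodes with a fork of two nodes at one end (D_4). A semisimple Lie algebra decomposes uniquely as the direct sum of simple ideals, one per connected component of its Dynkin diagram, so g ≅ B_2 ⊕ D_4 (dimension 10 + 28 = 38).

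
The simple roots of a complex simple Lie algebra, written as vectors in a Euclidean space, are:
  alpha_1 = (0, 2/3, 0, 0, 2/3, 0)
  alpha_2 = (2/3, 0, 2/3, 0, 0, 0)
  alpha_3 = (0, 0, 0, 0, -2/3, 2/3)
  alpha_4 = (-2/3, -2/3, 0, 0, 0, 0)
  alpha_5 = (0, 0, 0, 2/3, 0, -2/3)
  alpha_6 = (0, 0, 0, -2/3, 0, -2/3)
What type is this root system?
D6

Compute the Cartan integers a_ij = 2(alpha_i, alpha_j)/(alpha_j, alpha_j); the resulting 6x6 Cartan matrix is
[[2, 0, -1, -1, 0, 0], [0, 2, 0, -1, 0, 0], [-1, 0, 2, 0, -1, -1], [-1, -1, 0, 2, 0, 0], [0, 0, -1, 0, 2, 0], [0, 0, -1, 0, 0, 2]].
All simple roots have the same length, so the diagram is simply laced. The associated Dynkin diagram is a chain of 4 nodes with a fork of two nodes at one end (D_6), so the type is D_6 (the algebra so(12)).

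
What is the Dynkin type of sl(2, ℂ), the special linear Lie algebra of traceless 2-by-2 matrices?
A_1

This is sl(2), which has dimension 2^2 - 1 = 3 and rank 2 - 1 = 1 (a Cartan subalgebra is the diagonal traceless matrices). In the classification of classical Lie algebras, the special linear algebra sl(n+1) has type A_n; here n = 1, so the Dynkin diagram is a chain of 1 nodes with single edges (A_1). Hence the type is A_1.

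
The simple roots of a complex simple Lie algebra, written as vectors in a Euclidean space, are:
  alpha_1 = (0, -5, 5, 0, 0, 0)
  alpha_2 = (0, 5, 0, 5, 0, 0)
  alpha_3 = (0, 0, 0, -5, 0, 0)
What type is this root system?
Compute the Cartan integers a_ij = 2(alpha_i, alpha_j)/(alpha_j, alpha_j); the resulting 3x3 Cartan matrix is
[[2, -1, 0], [-1, 2, -2], [0, -1, 2]].
The roots have two lengths (squared-length ratio 2:1); the short ones are alpha_{3}. The associated Dynkin diagram is a chain of 3 nodes with a double edge at one end; the terminal node there is the unique short simple root (B_3), so the type is B_3 (the algebra so(7)).

B_3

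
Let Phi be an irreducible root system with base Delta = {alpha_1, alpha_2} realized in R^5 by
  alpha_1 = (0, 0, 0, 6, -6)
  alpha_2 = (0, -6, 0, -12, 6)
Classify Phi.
G2

Compute the Cartan integers a_ij = 2(alpha_i, alpha_j)/(alpha_j, alpha_j); the resulting 2x2 Cartan matrix is
[[2, -1], [-3, 2]].
The roots have two lengths (squared-length ratio 3:1); the short ones are alpha_{1}. The associated Dynkin diagram is two nodes joined by a triple edge (G_2), so the type is G_2.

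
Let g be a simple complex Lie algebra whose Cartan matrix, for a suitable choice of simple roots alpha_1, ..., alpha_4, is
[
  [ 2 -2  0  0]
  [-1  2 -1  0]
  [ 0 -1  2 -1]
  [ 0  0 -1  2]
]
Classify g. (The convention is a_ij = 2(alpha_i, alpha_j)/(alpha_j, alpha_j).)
C_4

The matrix has rank 4 with 2's on the diagonal. Reading the off-diagonal entries as Dynkin edges (a single edge where a_ij = a_ji = -1; a double or triple edge where a_ij * a_ji = 2 or 3), the diagram is a chain of 4 nodes with a double edge at one end; the terminal node there is the unique long simple root (C_4). One simple-root ordering that puts it in standard form is (alpha_4, alpha_3, alpha_2, alpha_1). So the algebra is type C_4, i.e. sp(8).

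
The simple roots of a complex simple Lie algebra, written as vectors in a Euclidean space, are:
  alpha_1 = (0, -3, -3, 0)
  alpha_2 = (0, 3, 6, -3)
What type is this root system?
G_2

Compute the Cartan integers a_ij = 2(alpha_i, alpha_j)/(alpha_j, alpha_j); the resulting 2x2 Cartan matrix is
[[2, -1], [-3, 2]].
The roots have two lengths (squared-length ratio 3:1); the short ones are alpha_{1}. The associated Dynkin diagram is two nodes joined by a triple edge (G_2), so the type is G_2.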